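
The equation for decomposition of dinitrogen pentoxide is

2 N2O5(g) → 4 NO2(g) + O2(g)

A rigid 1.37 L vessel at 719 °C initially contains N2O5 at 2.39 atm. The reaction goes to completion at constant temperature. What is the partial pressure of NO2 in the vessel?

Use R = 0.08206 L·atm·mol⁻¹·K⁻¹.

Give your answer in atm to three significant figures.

n(N2O5)₀ = PV/RT = (2.39 × 1.37) / (0.08206 × 992.15) = 0.04022 mol
n(NO2) = (4/2) × 0.04022 = 0.08044 mol
P(NO2) = nRT/V = 0.08044 × 0.08206 × 992.15 / 1.37 = 4.780 atm

4.78 atm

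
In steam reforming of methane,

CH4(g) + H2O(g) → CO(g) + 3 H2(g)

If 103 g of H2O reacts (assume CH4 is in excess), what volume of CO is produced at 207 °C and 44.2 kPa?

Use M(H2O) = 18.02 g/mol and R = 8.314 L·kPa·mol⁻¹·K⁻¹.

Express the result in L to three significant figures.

516 L

n(H2O) = 103.0 / 18.02 = 5.716 mol
n(CO) = (1/1) × 5.716 = 5.716 mol
V = nRT/P = 5.716 × 8.314 × 480.15 / 44.2 = 516.2 L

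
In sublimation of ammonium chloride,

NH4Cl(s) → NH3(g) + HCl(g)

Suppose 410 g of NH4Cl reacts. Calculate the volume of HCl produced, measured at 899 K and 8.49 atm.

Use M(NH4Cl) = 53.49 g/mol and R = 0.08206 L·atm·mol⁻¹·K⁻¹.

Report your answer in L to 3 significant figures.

66.6 L

n(NH4Cl) = 410.0 / 53.49 = 7.665 mol
n(HCl) = (1/1) × 7.665 = 7.665 mol
V = nRT/P = 7.665 × 0.08206 × 899 / 8.49 = 66.60 L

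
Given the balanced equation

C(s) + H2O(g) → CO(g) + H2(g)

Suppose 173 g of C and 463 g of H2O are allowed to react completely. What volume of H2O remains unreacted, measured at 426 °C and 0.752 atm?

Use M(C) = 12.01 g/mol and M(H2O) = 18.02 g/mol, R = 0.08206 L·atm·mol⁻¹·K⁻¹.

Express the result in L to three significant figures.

861 L

n(C) = 173 / 12.01 = 14.40 mol
n(H2O) = 463 / 18.02 = 25.69 mol
For 14.40 mol C, stoichiometry requires (1/1) × 14.40 = 14.40 mol H2O; 25.69 mol is available, so C is limiting.
n(H2O) consumed = (1/1) × 14.40 = 14.40 mol; remaining = 25.69 − 14.40 = 11.29 mol
V(H2O) = nRT/P = 11.29 × 0.08206 × 699.15 / 0.752 = 861.3 L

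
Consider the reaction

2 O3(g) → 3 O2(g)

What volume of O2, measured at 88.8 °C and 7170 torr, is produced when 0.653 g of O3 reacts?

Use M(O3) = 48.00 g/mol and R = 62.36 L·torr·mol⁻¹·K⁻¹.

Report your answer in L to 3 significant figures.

0.0642 L

n(O3) = 0.6530 / 48.00 = 0.01360 mol
n(O2) = (3/2) × 0.01360 = 0.02040 mol
V = nRT/P = 0.02040 × 62.36 × 361.95 / 7170 = 0.06422 L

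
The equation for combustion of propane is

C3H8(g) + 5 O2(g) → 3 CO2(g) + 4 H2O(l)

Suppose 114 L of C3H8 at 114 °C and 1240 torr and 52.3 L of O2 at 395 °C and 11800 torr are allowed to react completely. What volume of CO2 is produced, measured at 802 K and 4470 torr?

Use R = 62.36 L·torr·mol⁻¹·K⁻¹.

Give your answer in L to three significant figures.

n(C3H8) = PV/RT = (1240 × 114) / (62.36 × 387.15) = 5.855 mol
n(O2) = PV/RT = (11800 × 52.3) / (62.36 × 668.15) = 14.81 mol
For 5.855 mol C3H8, stoichiometry requires (5/1) × 5.855 = 29.28 mol O2; 14.81 mol is available, so O2 is limiting.
n(CO2) = (3/5) × 14.81 = 8.886 mol
V(CO2) = nRT/P = 8.886 × 62.36 × 802 / 4470 = 99.42 L

99.4 L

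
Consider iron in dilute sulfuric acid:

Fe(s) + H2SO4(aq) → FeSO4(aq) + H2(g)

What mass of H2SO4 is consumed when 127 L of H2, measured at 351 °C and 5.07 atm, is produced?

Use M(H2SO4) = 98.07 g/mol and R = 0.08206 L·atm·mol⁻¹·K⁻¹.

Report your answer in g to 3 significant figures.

n(H2) = PV/RT = (5.07 × 127) / (0.08206 × 624.15) = 12.57 mol
n(H2SO4) = (1/1) × 12.57 = 12.57 mol
m(H2SO4) = 12.57 × 98.07 = 1233 g

1230 g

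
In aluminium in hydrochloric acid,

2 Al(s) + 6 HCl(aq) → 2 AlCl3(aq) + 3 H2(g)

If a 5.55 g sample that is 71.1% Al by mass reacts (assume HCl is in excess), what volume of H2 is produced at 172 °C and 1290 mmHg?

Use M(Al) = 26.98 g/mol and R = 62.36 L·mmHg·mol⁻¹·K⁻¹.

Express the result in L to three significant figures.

4.72 L

mass of Al = 5.55 × 71.1/100 = 3.946 g
n(Al) = 3.946 / 26.98 = 0.1463 mol
n(H2) = (3/2) × 0.1463 = 0.2195 mol
V = nRT/P = 0.2195 × 62.36 × 445.15 / 1290 = 4.723 L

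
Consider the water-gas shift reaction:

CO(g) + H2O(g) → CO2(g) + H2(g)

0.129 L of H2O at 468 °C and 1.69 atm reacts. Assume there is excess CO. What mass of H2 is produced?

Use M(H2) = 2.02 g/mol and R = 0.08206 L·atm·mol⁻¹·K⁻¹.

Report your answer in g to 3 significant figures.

n(H2O) = PV/RT = (1.69 × 0.129) / (0.08206 × 741.15) = 0.003585 mol
n(H2) = (1/1) × 0.003585 = 0.003585 mol
m(H2) = 0.003585 × 2.02 = 0.007242 g

0.00724 g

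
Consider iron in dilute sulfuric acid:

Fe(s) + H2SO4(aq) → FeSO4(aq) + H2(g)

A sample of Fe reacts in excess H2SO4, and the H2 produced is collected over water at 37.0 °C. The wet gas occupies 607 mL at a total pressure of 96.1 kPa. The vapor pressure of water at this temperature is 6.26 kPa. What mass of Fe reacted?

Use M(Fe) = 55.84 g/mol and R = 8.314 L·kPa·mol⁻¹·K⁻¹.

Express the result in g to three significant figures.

P(H2) = 96.1 − 6.26 = 89.84 kPa
n(H2) = PV/RT = (89.84 × 0.6070) / (8.314 × 310.15) = 0.02115 mol
n(Fe) = (1/1) × 0.02115 = 0.02115 mol
m(Fe) = 0.02115 × 55.84 = 1.181 g

1.18 g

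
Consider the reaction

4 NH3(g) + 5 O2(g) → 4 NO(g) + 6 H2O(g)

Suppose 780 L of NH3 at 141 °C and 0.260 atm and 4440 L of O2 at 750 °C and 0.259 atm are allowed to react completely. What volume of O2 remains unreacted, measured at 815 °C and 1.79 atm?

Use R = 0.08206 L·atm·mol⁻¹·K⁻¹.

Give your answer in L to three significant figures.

311 L

n(NH3) = PV/RT = (0.260 × 780) / (0.08206 × 414.15) = 5.967 mol
n(O2) = PV/RT = (0.259 × 4440) / (0.08206 × 1023.15) = 13.70 mol
For 5.967 mol NH3, stoichiometry requires (5/4) × 5.967 = 7.459 mol O2; 13.70 mol is available, so NH3 is limiting.
n(O2) consumed = (5/4) × 5.967 = 7.459 mol; remaining = 13.70 − 7.459 = 6.241 mol
V(O2) = nRT/P = 6.241 × 0.08206 × 1088.15 / 1.79 = 311.3 L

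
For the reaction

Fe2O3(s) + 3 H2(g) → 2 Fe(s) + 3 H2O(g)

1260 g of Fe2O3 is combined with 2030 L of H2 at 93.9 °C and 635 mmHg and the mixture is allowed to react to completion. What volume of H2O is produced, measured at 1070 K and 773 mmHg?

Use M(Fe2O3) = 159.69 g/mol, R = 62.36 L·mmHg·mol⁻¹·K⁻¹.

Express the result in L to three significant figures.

n(Fe2O3) = 1260 / 159.69 = 7.890 mol
n(H2) = PV/RT = (635 × 2030) / (62.36 × 367.05) = 56.32 mol
For 7.890 mol Fe2O3, stoichiometry requires (3/1) × 7.890 = 23.67 mol H2; 56.32 mol is available, so Fe2O3 is limiting.
n(H2O) = (3/1) × 7.890 = 23.67 mol
V(H2O) = nRT/P = 23.67 × 62.36 × 1070 / 773 = 2043 L

2040 L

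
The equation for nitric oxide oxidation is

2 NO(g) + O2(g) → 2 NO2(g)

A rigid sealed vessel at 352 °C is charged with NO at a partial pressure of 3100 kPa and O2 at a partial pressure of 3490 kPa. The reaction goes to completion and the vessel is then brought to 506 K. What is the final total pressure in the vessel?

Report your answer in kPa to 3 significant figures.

4080 kPa

With V and T fixed, P_i ∝ n_i, so the mole ratios apply directly to partial pressures at 352 °C.
P(O2) required for 3100 kPa of NO = (1/2) × 3100 = 1550 kPa; available 3490 kPa, so NO is limiting.
P(O2) remaining = 3490 − (1/2) × 3100 = 1940 kPa
P(gaseous products) = (2)/2 × 3100 = 3100 kPa
P_total at 352 °C = 1940 + 3100 = 5040 kPa
Scaling to 506 K: P = 5040 × 506/625.15 = 4079 kPa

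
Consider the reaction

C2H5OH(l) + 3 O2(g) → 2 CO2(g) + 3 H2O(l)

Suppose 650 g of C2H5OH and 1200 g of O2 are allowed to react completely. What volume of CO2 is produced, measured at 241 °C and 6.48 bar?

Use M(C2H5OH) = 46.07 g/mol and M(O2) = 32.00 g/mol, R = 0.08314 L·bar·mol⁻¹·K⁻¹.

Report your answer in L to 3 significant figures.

165 L

n(C2H5OH) = 650 / 46.07 = 14.11 mol
n(O2) = 1200 / 32.00 = 37.50 mol
For 14.11 mol C2H5OH, stoichiometry requires (3/1) × 14.11 = 42.33 mol O2; 37.50 mol is available, so O2 is limiting.
n(CO2) = (2/3) × 37.50 = 25.00 mol
V(CO2) = nRT/P = 25.00 × 0.08314 × 514.15 / 6.48 = 164.9 L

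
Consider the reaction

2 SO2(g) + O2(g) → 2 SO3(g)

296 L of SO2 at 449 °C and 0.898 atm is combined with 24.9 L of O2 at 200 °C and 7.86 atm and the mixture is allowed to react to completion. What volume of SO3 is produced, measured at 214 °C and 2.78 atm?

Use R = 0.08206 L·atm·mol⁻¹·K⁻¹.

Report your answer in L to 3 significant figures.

64.5 L

n(SO2) = PV/RT = (0.898 × 296) / (0.08206 × 722.15) = 4.485 mol
n(O2) = PV/RT = (7.86 × 24.9) / (0.08206 × 473.15) = 5.041 mol
For 4.485 mol SO2, stoichiometry requires (1/2) × 4.485 = 2.243 mol O2; 5.041 mol is available, so SO2 is limiting.
n(SO3) = (2/2) × 4.485 = 4.485 mol
V(SO3) = nRT/P = 4.485 × 0.08206 × 487.15 / 2.78 = 64.49 L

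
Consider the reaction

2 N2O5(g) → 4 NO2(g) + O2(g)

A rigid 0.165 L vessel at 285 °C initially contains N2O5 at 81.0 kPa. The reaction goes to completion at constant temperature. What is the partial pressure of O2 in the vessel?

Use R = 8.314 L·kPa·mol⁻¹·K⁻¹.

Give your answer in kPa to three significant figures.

n(N2O5)₀ = PV/RT = (81.0 × 0.165) / (8.314 × 558.15) = 0.002880 mol
n(O2) = (1/2) × 0.002880 = 0.001440 mol
P(O2) = nRT/V = 0.001440 × 8.314 × 558.15 / 0.165 = 40.50 kPa

40.5 kPa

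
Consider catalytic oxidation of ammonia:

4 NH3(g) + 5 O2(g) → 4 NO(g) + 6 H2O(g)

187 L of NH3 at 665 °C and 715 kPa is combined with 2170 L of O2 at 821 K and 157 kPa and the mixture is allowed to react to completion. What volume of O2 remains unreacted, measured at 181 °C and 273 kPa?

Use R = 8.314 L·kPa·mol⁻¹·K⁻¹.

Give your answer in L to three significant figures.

394 L

n(NH3) = PV/RT = (715 × 187) / (8.314 × 938.15) = 17.14 mol
n(O2) = PV/RT = (157 × 2170) / (8.314 × 821) = 49.91 mol
For 17.14 mol NH3, stoichiometry requires (5/4) × 17.14 = 21.43 mol O2; 49.91 mol is available, so NH3 is limiting.
n(O2) consumed = (5/4) × 17.14 = 21.43 mol; remaining = 49.91 − 21.43 = 28.48 mol
V(O2) = nRT/P = 28.48 × 8.314 × 454.15 / 273 = 393.9 L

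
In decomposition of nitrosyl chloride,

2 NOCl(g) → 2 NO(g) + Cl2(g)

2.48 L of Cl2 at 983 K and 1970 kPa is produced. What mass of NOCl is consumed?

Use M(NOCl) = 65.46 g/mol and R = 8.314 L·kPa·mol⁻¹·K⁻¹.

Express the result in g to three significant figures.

78.3 g

n(Cl2) = PV/RT = (1970 × 2.48) / (8.314 × 983) = 0.5978 mol
n(NOCl) = (2/1) × 0.5978 = 1.196 mol
m(NOCl) = 1.196 × 65.46 = 78.29 g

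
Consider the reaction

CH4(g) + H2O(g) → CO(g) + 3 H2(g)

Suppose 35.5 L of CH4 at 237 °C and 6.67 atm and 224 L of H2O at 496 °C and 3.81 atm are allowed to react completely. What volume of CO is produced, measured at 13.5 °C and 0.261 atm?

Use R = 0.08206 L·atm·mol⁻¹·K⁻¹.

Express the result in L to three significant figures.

510 L

n(CH4) = PV/RT = (6.67 × 35.5) / (0.08206 × 510.15) = 5.656 mol
n(H2O) = PV/RT = (3.81 × 224) / (0.08206 × 769.15) = 13.52 mol
For 5.656 mol CH4, stoichiometry requires (1/1) × 5.656 = 5.656 mol H2O; 13.52 mol is available, so CH4 is limiting.
n(CO) = (1/1) × 5.656 = 5.656 mol
V(CO) = nRT/P = 5.656 × 0.08206 × 286.65 / 0.261 = 509.7 L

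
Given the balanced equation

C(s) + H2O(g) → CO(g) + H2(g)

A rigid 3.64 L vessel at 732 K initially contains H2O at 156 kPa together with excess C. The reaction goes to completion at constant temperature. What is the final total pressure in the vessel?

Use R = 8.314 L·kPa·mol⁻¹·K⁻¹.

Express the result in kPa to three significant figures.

312 kPa

Rigid vessel, constant T ⇒ P scales with total gas moles (1 → 2).
P_final = (2/1) × 156 = 312.0 kPa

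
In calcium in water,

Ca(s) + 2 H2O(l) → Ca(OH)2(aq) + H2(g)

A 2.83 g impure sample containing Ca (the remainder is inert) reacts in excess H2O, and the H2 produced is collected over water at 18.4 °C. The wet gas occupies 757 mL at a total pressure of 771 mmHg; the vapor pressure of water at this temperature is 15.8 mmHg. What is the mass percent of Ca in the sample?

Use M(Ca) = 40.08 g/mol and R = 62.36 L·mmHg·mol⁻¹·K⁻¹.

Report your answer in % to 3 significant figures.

P(H2) = 771 − 15.8 = 755.2 mmHg
n(H2) = PV/RT = (755.2 × 0.7570) / (62.36 × 291.55) = 0.03144 mol
n(Ca) = (1/1) × 0.03144 = 0.03144 mol
m(Ca) = 0.03144 × 40.08 = 1.260 g
%Ca = 1.260 / 2.83 × 100 = 44.52%

44.5 %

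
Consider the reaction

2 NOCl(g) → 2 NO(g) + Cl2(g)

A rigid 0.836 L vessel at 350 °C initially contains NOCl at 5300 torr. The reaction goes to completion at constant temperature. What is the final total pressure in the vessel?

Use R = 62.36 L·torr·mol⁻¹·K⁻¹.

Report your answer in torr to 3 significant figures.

7950 torr

At constant T and V, P ∝ n(gas): 2 mol gas → 3 mol gas.
P_final = (3/2) × 5300 = 7950 torr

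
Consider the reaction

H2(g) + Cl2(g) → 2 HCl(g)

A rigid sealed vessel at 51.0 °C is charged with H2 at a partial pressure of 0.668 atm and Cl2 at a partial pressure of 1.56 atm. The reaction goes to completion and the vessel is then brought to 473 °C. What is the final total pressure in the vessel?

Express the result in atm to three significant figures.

5.13 atm

With V and T fixed, P_i ∝ n_i, so the mole ratios apply directly to partial pressures at 51.0 °C.
P(Cl2) required for 0.668 atm of H2 = (1/1) × 0.668 = 0.6680 atm; available 1.56 atm, so H2 is limiting.
P(Cl2) remaining = 1.56 − (1/1) × 0.668 = 0.8920 atm
P(gaseous products) = (2)/1 × 0.668 = 1.336 atm
P_total at 51.0 °C = 0.8920 + 1.336 = 2.228 atm
Scaling to 473 °C: P = 2.228 × 746.15/324.15 = 5.129 atm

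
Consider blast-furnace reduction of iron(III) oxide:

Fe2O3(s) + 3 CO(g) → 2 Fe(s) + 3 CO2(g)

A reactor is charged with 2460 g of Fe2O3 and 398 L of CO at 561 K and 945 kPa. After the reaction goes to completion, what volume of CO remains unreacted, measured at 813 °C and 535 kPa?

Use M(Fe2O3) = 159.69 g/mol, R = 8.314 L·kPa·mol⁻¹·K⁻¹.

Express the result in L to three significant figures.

581 L

n(Fe2O3) = 2460 / 159.69 = 15.40 mol
n(CO) = PV/RT = (945 × 398) / (8.314 × 561) = 80.64 mol
For 15.40 mol Fe2O3, stoichiometry requires (3/1) × 15.40 = 46.20 mol CO; 80.64 mol is available, so Fe2O3 is limiting.
n(CO) consumed = (3/1) × 15.40 = 46.20 mol; remaining = 80.64 − 46.20 = 34.44 mol
V(CO) = nRT/P = 34.44 × 8.314 × 1086.15 / 535 = 581.3 L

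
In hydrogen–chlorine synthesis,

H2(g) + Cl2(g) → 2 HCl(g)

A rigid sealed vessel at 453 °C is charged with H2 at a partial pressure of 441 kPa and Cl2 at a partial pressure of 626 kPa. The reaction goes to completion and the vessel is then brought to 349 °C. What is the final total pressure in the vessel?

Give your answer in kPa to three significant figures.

With V and T fixed, P_i ∝ n_i, so the mole ratios apply directly to partial pressures at 453 °C.
P(Cl2) required for 441 kPa of H2 = (1/1) × 441 = 441.0 kPa; available 626 kPa, so H2 is limiting.
P(Cl2) remaining = 626 − (1/1) × 441 = 185.0 kPa
P(gaseous products) = (2)/1 × 441 = 882.0 kPa
P_total at 453 °C = 185.0 + 882.0 = 1067 kPa
Scaling to 349 °C: P = 1067 × 622.15/726.15 = 914.2 kPa

914 kPa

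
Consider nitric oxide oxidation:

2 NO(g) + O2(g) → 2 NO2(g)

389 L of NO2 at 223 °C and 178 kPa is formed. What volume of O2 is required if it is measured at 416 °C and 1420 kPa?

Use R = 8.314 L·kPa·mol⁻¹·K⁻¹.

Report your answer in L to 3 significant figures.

33.9 L

n(NO2) = PV/RT = (178 × 389) / (8.314 × 496.15) = 16.79 mol
n(O2) = (1/2) × 16.79 = 8.395 mol
V = nRT/P = 8.395 × 8.314 × 689.15 / 1420 = 33.87 L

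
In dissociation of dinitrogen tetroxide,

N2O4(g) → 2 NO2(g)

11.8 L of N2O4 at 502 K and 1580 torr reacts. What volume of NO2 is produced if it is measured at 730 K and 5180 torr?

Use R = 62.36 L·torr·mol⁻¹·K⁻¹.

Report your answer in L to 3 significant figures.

10.5 L

n(N2O4) = PV/RT = (1580 × 11.8) / (62.36 × 502) = 0.5956 mol
n(NO2) = (2/1) × 0.5956 = 1.191 mol
V = nRT/P = 1.191 × 62.36 × 730 / 5180 = 10.47 L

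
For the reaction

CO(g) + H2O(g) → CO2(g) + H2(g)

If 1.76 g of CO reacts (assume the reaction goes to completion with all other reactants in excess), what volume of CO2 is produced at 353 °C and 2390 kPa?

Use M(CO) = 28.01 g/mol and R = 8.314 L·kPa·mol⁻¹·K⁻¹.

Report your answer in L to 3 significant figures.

0.137 L

n(CO) = 1.760 / 28.01 = 0.06283 mol
n(CO2) = (1/1) × 0.06283 = 0.06283 mol
V = nRT/P = 0.06283 × 8.314 × 626.15 / 2390 = 0.1369 L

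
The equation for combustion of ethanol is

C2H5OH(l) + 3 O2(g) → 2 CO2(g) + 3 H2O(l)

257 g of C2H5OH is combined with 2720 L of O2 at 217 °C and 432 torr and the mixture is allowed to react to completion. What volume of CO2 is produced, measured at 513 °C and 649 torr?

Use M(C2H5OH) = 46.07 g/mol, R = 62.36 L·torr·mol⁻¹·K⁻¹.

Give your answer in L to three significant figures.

n(C2H5OH) = 257 / 46.07 = 5.578 mol
n(O2) = PV/RT = (432 × 2720) / (62.36 × 490.15) = 38.44 mol
For 5.578 mol C2H5OH, stoichiometry requires (3/1) × 5.578 = 16.73 mol O2; 38.44 mol is available, so C2H5OH is limiting.
n(CO2) = (2/1) × 5.578 = 11.16 mol
V(CO2) = nRT/P = 11.16 × 62.36 × 786.15 / 649 = 843.0 L

843 L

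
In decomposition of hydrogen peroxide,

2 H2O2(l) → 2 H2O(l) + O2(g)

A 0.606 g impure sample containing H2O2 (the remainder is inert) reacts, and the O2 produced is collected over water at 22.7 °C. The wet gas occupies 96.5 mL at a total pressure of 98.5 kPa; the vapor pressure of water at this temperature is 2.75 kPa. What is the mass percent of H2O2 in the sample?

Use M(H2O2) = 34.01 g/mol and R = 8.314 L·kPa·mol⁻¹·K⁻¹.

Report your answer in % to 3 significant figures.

42.2 %

P(O2) = 98.5 − 2.75 = 95.75 kPa
n(O2) = PV/RT = (95.75 × 0.09650) / (8.314 × 295.85) = 0.003757 mol
n(H2O2) = (2/1) × 0.003757 = 0.007514 mol
m(H2O2) = 0.007514 × 34.01 = 0.2556 g
%H2O2 = 0.2556 / 0.606 × 100 = 42.18%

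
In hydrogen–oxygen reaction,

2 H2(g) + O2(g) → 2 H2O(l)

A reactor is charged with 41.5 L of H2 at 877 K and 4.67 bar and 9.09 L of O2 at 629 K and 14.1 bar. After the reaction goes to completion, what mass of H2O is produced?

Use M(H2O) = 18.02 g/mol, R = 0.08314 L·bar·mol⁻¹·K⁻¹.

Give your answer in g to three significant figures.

47.9 g

n(H2) = PV/RT = (4.67 × 41.5) / (0.08314 × 877) = 2.658 mol
n(O2) = PV/RT = (14.1 × 9.09) / (0.08314 × 629) = 2.451 mol
For 2.658 mol H2, stoichiometry requires (1/2) × 2.658 = 1.329 mol O2; 2.451 mol is available, so H2 is limiting.
n(H2O) = (2/2) × 2.658 = 2.658 mol
m(H2O) = 2.658 × 18.02 = 47.90 g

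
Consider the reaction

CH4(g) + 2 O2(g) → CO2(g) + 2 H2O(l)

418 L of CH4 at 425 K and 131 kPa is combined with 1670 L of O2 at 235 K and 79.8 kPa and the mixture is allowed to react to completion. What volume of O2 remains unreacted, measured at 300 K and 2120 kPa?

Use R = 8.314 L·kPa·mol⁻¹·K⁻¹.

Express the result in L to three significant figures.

n(CH4) = PV/RT = (131 × 418) / (8.314 × 425) = 15.50 mol
n(O2) = PV/RT = (79.8 × 1670) / (8.314 × 235) = 68.21 mol
For 15.50 mol CH4, stoichiometry requires (2/1) × 15.50 = 31.00 mol O2; 68.21 mol is available, so CH4 is limiting.
n(O2) consumed = (2/1) × 15.50 = 31.00 mol; remaining = 68.21 − 31.00 = 37.21 mol
V(O2) = nRT/P = 37.21 × 8.314 × 300 / 2120 = 43.78 L

43.8 L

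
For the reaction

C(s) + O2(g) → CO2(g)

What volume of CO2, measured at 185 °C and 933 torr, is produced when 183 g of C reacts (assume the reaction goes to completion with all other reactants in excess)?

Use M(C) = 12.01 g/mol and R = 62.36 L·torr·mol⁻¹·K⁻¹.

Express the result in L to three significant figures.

467 L

n(C) = 183.0 / 12.01 = 15.24 mol
n(CO2) = (1/1) × 15.24 = 15.24 mol
V = nRT/P = 15.24 × 62.36 × 458.15 / 933 = 466.7 L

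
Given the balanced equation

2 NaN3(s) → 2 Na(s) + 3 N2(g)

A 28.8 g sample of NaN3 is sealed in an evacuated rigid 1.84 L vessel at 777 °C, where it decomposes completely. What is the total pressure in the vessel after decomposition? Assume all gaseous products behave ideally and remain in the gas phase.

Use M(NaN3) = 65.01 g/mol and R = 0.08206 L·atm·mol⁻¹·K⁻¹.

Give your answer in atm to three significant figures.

n(NaN3) = 28.8 / 65.01 = 0.4430 mol
n(gas produced) = (3/2) × 0.4430 = 0.6645 mol
P = nRT/V = 0.6645 × 0.08206 × 1050.15 / 1.84 = 31.12 atm

31.1 atm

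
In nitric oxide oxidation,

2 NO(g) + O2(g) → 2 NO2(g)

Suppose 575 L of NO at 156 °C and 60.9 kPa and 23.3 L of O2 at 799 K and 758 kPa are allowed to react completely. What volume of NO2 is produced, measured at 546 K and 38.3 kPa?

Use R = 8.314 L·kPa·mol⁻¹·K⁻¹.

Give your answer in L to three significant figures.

n(NO) = PV/RT = (60.9 × 575) / (8.314 × 429.15) = 9.814 mol
n(O2) = PV/RT = (758 × 23.3) / (8.314 × 799) = 2.659 mol
For 9.814 mol NO, stoichiometry requires (1/2) × 9.814 = 4.907 mol O2; 2.659 mol is available, so O2 is limiting.
n(NO2) = (2/1) × 2.659 = 5.318 mol
V(NO2) = nRT/P = 5.318 × 8.314 × 546 / 38.3 = 630.3 L

630 L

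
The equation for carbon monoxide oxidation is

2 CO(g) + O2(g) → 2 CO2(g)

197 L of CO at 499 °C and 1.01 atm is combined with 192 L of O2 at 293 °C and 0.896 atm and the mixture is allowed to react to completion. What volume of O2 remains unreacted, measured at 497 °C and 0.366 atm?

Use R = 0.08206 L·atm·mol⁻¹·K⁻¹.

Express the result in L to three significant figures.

n(CO) = PV/RT = (1.01 × 197) / (0.08206 × 772.15) = 3.140 mol
n(O2) = PV/RT = (0.896 × 192) / (0.08206 × 566.15) = 3.703 mol
For 3.140 mol CO, stoichiometry requires (1/2) × 3.140 = 1.570 mol O2; 3.703 mol is available, so CO is limiting.
n(O2) consumed = (1/2) × 3.140 = 1.570 mol; remaining = 3.703 − 1.570 = 2.133 mol
V(O2) = nRT/P = 2.133 × 0.08206 × 770.15 / 0.366 = 368.3 L

368 L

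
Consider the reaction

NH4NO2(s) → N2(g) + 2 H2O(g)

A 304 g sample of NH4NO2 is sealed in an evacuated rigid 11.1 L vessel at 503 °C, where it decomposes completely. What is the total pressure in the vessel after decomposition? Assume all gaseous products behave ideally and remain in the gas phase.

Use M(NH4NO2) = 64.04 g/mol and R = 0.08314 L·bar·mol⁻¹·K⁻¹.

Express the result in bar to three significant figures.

82.8 bar

n(NH4NO2) = 304 / 64.04 = 4.747 mol
n(gas produced) = (3/1) × 4.747 = 14.24 mol
P = nRT/V = 14.24 × 0.08314 × 776.15 / 11.1 = 82.78 bar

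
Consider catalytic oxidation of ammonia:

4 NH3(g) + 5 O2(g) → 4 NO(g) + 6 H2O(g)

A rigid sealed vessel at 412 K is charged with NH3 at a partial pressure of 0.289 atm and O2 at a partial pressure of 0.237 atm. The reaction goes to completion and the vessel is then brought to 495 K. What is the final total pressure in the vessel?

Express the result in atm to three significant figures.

At constant V, partial pressures at 412 K are proportional to moles, so apply stoichiometry directly to pressures.
P(O2) required for 0.289 atm of NH3 = (5/4) × 0.289 = 0.3612 atm; available 0.237 atm, so O2 is limiting.
P(NH3) remaining = 0.289 − (4/5) × 0.237 = 0.09940 atm
P(gaseous products) = (4+6)/5 × 0.237 = 0.4740 atm
P_total at 412 K = 0.09940 + 0.4740 = 0.5734 atm
Scaling to 495 K: P = 0.5734 × 495/412 = 0.6889 atm

0.689 atm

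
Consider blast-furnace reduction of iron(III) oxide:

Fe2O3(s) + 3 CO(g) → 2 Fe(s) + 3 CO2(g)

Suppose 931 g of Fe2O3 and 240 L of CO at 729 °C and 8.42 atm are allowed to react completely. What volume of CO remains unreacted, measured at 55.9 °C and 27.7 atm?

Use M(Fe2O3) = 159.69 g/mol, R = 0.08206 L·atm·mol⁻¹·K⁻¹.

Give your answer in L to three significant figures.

6.90 L

n(Fe2O3) = 931 / 159.69 = 5.830 mol
n(CO) = PV/RT = (8.42 × 240) / (0.08206 × 1002.15) = 24.57 mol
For 5.830 mol Fe2O3, stoichiometry requires (3/1) × 5.830 = 17.49 mol CO; 24.57 mol is available, so Fe2O3 is limiting.
n(CO) consumed = (3/1) × 5.830 = 17.49 mol; remaining = 24.57 − 17.49 = 7.080 mol
V(CO) = nRT/P = 7.080 × 0.08206 × 329.05 / 27.7 = 6.902 L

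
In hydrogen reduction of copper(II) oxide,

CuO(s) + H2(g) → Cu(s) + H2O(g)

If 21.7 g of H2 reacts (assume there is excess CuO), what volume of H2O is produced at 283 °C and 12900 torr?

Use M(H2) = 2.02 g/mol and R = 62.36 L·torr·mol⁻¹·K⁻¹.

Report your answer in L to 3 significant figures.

28.9 L

n(H2) = 21.70 / 2.02 = 10.74 mol
n(H2O) = (1/1) × 10.74 = 10.74 mol
V = nRT/P = 10.74 × 62.36 × 556.15 / 12900 = 28.87 L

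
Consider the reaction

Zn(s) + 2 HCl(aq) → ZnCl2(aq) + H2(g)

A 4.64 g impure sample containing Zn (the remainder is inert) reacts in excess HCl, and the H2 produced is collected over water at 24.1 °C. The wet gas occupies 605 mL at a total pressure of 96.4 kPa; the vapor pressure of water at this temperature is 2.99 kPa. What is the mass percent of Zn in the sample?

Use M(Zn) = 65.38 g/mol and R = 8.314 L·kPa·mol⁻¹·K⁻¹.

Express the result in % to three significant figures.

P(H2) = 96.4 − 2.99 = 93.41 kPa
n(H2) = PV/RT = (93.41 × 0.6050) / (8.314 × 297.25) = 0.02287 mol
n(Zn) = (1/1) × 0.02287 = 0.02287 mol
m(Zn) = 0.02287 × 65.38 = 1.495 g
%Zn = 1.495 / 4.64 × 100 = 32.22%

32.2 %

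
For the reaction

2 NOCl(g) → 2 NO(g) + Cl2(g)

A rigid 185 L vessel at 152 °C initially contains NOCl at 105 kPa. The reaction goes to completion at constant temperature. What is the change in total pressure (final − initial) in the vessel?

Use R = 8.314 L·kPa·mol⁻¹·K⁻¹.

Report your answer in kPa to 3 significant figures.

52.5 kPa

Rigid vessel, constant T ⇒ P scales with total gas moles (2 → 3).
P_final = (3/2) × 105 = 157.5 kPa; ΔP = 157.5 − 105 = 52.50 kPa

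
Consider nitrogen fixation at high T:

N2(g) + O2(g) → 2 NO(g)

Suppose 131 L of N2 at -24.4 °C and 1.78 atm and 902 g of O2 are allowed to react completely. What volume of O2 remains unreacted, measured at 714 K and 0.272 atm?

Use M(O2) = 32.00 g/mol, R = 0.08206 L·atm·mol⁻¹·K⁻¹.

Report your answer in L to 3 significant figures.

3610 L

n(N2) = PV/RT = (1.78 × 131) / (0.08206 × 248.75) = 11.42 mol
n(O2) = 902 / 32.00 = 28.19 mol
For 11.42 mol N2, stoichiometry requires (1/1) × 11.42 = 11.42 mol O2; 28.19 mol is available, so N2 is limiting.
n(O2) consumed = (1/1) × 11.42 = 11.42 mol; remaining = 28.19 − 11.42 = 16.77 mol
V(O2) = nRT/P = 16.77 × 0.08206 × 714 / 0.272 = 3612 L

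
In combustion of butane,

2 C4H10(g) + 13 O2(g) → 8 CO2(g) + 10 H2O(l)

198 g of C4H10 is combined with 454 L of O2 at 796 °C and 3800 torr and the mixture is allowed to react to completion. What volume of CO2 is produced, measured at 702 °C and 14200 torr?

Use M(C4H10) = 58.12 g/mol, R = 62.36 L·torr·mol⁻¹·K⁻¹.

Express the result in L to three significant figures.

n(C4H10) = 198 / 58.12 = 3.407 mol
n(O2) = PV/RT = (3800 × 454) / (62.36 × 1069.15) = 25.88 mol
For 3.407 mol C4H10, stoichiometry requires (13/2) × 3.407 = 22.15 mol O2; 25.88 mol is available, so C4H10 is limiting.
n(CO2) = (8/2) × 3.407 = 13.63 mol
V(CO2) = nRT/P = 13.63 × 62.36 × 975.15 / 14200 = 58.37 L

58.4 L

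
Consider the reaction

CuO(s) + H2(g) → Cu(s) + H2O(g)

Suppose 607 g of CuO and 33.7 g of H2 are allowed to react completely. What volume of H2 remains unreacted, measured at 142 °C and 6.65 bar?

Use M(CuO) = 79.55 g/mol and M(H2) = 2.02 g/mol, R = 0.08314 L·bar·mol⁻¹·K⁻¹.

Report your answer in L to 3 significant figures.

n(CuO) = 607 / 79.55 = 7.630 mol
n(H2) = 33.7 / 2.02 = 16.68 mol
For 7.630 mol CuO, stoichiometry requires (1/1) × 7.630 = 7.630 mol H2; 16.68 mol is available, so CuO is limiting.
n(H2) consumed = (1/1) × 7.630 = 7.630 mol; remaining = 16.68 − 7.630 = 9.050 mol
V(H2) = nRT/P = 9.050 × 0.08314 × 415.15 / 6.65 = 46.97 L

47.0 L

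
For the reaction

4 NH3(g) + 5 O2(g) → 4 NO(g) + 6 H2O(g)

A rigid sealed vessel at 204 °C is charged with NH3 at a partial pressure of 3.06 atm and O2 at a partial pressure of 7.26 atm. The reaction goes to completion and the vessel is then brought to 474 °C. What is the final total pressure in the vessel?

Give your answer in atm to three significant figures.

At constant V, partial pressures at 204 °C are proportional to moles, so apply stoichiometry directly to pressures.
P(O2) required for 3.06 atm of NH3 = (5/4) × 3.06 = 3.825 atm; available 7.26 atm, so NH3 is limiting.
P(O2) remaining = 7.26 − (5/4) × 3.06 = 3.435 atm
P(gaseous products) = (4+6)/4 × 3.06 = 7.650 atm
P_total at 204 °C = 3.435 + 7.650 = 11.09 atm
Scaling to 474 °C: P = 11.09 × 747.15/477.15 = 17.37 atm

17.4 atm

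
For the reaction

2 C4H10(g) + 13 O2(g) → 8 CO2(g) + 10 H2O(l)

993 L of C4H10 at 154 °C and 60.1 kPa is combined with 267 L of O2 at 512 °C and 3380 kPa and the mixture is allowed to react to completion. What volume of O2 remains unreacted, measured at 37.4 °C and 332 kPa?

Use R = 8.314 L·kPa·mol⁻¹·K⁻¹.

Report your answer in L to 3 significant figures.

226 L

n(C4H10) = PV/RT = (60.1 × 993) / (8.314 × 427.15) = 16.80 mol
n(O2) = PV/RT = (3380 × 267) / (8.314 × 785.15) = 138.3 mol
For 16.80 mol C4H10, stoichiometry requires (13/2) × 16.80 = 109.2 mol O2; 138.3 mol is available, so C4H10 is limiting.
n(O2) consumed = (13/2) × 16.80 = 109.2 mol; remaining = 138.3 − 109.2 = 29.10 mol
V(O2) = nRT/P = 29.10 × 8.314 × 310.55 / 332 = 226.3 L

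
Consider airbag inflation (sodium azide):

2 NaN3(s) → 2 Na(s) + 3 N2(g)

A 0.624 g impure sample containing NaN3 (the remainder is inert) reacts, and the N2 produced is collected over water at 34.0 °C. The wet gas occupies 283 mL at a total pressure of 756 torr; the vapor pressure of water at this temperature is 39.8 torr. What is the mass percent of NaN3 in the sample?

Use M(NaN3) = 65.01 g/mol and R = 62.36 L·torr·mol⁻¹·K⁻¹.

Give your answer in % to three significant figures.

P(N2) = 756 − 39.8 = 716.2 torr
n(N2) = PV/RT = (716.2 × 0.2830) / (62.36 × 307.15) = 0.01058 mol
n(NaN3) = (2/3) × 0.01058 = 0.007053 mol
m(NaN3) = 0.007053 × 65.01 = 0.4585 g
%NaN3 = 0.4585 / 0.624 × 100 = 73.48%

73.5 %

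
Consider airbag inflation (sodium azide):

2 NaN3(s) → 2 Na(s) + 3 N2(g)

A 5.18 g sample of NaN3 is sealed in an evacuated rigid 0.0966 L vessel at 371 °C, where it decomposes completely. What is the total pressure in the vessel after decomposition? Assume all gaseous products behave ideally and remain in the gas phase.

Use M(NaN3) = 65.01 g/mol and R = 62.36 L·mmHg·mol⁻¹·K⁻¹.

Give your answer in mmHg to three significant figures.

n(NaN3) = 5.18 / 65.01 = 0.07968 mol
n(gas produced) = (3/2) × 0.07968 = 0.1195 mol
P = nRT/V = 0.1195 × 62.36 × 644.15 / 0.0966 = 49690 mmHg

49700 mmHg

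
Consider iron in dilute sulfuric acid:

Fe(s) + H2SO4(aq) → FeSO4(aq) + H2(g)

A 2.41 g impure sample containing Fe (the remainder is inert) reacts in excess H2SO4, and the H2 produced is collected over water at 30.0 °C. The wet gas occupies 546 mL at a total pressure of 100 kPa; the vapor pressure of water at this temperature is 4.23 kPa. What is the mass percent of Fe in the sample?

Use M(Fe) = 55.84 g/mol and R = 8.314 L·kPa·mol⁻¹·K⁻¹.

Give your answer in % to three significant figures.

P(H2) = 100 − 4.23 = 95.77 kPa
n(H2) = PV/RT = (95.77 × 0.5460) / (8.314 × 303.15) = 0.02075 mol
n(Fe) = (1/1) × 0.02075 = 0.02075 mol
m(Fe) = 0.02075 × 55.84 = 1.159 g
%Fe = 1.159 / 2.41 × 100 = 48.09%

48.1 %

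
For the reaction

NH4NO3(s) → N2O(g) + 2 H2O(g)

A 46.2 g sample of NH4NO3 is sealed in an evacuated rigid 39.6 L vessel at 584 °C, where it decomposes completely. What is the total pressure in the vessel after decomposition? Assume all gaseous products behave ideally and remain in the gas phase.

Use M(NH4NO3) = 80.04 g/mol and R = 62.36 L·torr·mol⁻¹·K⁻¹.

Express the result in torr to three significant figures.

n(NH4NO3) = 46.2 / 80.04 = 0.5772 mol
n(gas produced) = (3/1) × 0.5772 = 1.732 mol
P = nRT/V = 1.732 × 62.36 × 857.15 / 39.6 = 2338 torr

2340 torr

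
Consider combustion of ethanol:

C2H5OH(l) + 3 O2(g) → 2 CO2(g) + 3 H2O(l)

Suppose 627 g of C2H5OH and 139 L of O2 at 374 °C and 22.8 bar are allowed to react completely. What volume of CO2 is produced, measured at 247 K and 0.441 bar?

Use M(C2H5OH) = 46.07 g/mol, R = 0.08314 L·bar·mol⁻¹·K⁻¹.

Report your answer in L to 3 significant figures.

n(C2H5OH) = 627 / 46.07 = 13.61 mol
n(O2) = PV/RT = (22.8 × 139) / (0.08314 × 647.15) = 58.90 mol
For 13.61 mol C2H5OH, stoichiometry requires (3/1) × 13.61 = 40.83 mol O2; 58.90 mol is available, so C2H5OH is limiting.
n(CO2) = (2/1) × 13.61 = 27.22 mol
V(CO2) = nRT/P = 27.22 × 0.08314 × 247 / 0.441 = 1268 L

1270 L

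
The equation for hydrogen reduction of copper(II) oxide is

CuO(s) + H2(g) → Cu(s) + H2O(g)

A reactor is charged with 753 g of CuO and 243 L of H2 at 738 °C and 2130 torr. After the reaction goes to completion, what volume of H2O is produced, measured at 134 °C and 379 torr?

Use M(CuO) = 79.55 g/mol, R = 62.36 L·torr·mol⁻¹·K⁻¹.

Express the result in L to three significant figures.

n(CuO) = 753 / 79.55 = 9.466 mol
n(H2) = PV/RT = (2130 × 243) / (62.36 × 1011.15) = 8.209 mol
For 9.466 mol CuO, stoichiometry requires (1/1) × 9.466 = 9.466 mol H2; 8.209 mol is available, so H2 is limiting.
n(H2O) = (1/1) × 8.209 = 8.209 mol
V(H2O) = nRT/P = 8.209 × 62.36 × 407.15 / 379 = 549.9 L

550 L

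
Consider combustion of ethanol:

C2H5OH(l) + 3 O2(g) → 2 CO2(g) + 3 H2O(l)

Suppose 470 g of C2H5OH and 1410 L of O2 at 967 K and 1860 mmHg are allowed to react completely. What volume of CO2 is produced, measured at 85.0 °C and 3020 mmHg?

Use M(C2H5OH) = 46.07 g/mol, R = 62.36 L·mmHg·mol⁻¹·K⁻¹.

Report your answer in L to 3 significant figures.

n(C2H5OH) = 470 / 46.07 = 10.20 mol
n(O2) = PV/RT = (1860 × 1410) / (62.36 × 967) = 43.49 mol
For 10.20 mol C2H5OH, stoichiometry requires (3/1) × 10.20 = 30.60 mol O2; 43.49 mol is available, so C2H5OH is limiting.
n(CO2) = (2/1) × 10.20 = 20.40 mol
V(CO2) = nRT/P = 20.40 × 62.36 × 358.15 / 3020 = 150.9 L

151 L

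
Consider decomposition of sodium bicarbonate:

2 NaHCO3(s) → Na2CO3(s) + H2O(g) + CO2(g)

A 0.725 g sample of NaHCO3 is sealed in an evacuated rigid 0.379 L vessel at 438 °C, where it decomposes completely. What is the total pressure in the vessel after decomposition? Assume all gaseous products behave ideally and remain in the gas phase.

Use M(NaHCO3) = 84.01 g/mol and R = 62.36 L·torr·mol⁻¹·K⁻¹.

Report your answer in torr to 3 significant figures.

n(NaHCO3) = 0.725 / 84.01 = 0.008630 mol
n(gas produced) = (2/2) × 0.008630 = 0.008630 mol
P = nRT/V = 0.008630 × 62.36 × 711.15 / 0.379 = 1010 torr

1010 torr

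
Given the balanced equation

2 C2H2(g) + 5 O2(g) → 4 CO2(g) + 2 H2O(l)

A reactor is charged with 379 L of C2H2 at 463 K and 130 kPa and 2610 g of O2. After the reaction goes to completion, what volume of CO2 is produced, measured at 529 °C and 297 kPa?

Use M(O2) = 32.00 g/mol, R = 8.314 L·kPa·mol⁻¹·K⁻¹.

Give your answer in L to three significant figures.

575 L

n(C2H2) = PV/RT = (130 × 379) / (8.314 × 463) = 12.80 mol
n(O2) = 2610 / 32.00 = 81.56 mol
For 12.80 mol C2H2, stoichiometry requires (5/2) × 12.80 = 32.00 mol O2; 81.56 mol is available, so C2H2 is limiting.
n(CO2) = (4/2) × 12.80 = 25.60 mol
V(CO2) = nRT/P = 25.60 × 8.314 × 802.15 / 297 = 574.8 L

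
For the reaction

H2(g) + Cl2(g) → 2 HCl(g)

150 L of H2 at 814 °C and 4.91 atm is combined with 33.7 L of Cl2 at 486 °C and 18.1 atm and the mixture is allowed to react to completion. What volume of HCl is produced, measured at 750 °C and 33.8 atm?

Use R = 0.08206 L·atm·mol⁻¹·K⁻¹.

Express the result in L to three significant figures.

n(H2) = PV/RT = (4.91 × 150) / (0.08206 × 1087.15) = 8.256 mol
n(Cl2) = PV/RT = (18.1 × 33.7) / (0.08206 × 759.15) = 9.792 mol
For 8.256 mol H2, stoichiometry requires (1/1) × 8.256 = 8.256 mol Cl2; 9.792 mol is available, so H2 is limiting.
n(HCl) = (2/1) × 8.256 = 16.51 mol
V(HCl) = nRT/P = 16.51 × 0.08206 × 1023.15 / 33.8 = 41.01 L

41.0 L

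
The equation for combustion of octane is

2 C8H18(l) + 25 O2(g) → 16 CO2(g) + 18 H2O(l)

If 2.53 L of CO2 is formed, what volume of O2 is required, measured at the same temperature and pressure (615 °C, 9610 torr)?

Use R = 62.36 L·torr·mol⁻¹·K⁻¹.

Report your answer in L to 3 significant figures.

At constant T and P, gas volumes are in the mole ratio: V(O2) = (25/16) × 2.53 = 3.953 L

3.95 L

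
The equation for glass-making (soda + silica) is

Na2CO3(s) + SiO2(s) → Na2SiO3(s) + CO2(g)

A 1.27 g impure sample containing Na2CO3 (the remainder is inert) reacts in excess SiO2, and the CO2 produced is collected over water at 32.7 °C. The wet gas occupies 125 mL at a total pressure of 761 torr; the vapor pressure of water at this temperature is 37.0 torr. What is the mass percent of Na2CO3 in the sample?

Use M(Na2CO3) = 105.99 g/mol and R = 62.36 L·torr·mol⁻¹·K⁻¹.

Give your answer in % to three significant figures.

P(CO2) = 761 − 37.0 = 724.0 torr
n(CO2) = PV/RT = (724.0 × 0.1250) / (62.36 × 305.85) = 0.004745 mol
n(Na2CO3) = (1/1) × 0.004745 = 0.004745 mol
m(Na2CO3) = 0.004745 × 105.99 = 0.5029 g
%Na2CO3 = 0.5029 / 1.27 × 100 = 39.60%

39.6 %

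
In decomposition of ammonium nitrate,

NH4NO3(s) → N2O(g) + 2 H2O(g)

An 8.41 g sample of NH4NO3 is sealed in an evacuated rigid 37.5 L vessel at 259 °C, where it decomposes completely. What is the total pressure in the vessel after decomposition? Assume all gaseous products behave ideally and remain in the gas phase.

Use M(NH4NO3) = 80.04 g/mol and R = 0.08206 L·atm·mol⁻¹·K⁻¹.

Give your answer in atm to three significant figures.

n(NH4NO3) = 8.41 / 80.04 = 0.1051 mol
n(gas produced) = (3/1) × 0.1051 = 0.3153 mol
P = nRT/V = 0.3153 × 0.08206 × 532.15 / 37.5 = 0.3672 atm

0.367 atm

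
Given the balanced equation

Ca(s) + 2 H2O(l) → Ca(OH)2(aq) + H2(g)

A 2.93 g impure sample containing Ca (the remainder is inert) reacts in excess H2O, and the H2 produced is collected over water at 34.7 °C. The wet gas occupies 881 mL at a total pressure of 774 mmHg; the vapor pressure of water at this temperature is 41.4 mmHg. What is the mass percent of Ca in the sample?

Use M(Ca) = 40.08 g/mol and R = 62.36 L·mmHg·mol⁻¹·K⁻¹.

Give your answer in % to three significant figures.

46.0 %

P(H2) = 774 − 41.4 = 732.6 mmHg
n(H2) = PV/RT = (732.6 × 0.8810) / (62.36 × 307.85) = 0.03362 mol
n(Ca) = (1/1) × 0.03362 = 0.03362 mol
m(Ca) = 0.03362 × 40.08 = 1.347 g
%Ca = 1.347 / 2.93 × 100 = 45.97%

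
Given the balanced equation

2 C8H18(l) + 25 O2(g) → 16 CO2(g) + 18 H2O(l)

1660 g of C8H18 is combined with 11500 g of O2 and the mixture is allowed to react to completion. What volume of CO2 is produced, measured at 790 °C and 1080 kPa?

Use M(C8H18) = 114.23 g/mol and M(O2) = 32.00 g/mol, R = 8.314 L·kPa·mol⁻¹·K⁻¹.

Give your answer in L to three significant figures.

n(C8H18) = 1660 / 114.23 = 14.53 mol
n(O2) = 11500 / 32.00 = 359.4 mol
For 14.53 mol C8H18, stoichiometry requires (25/2) × 14.53 = 181.6 mol O2; 359.4 mol is available, so C8H18 is limiting.
n(CO2) = (16/2) × 14.53 = 116.2 mol
V(CO2) = nRT/P = 116.2 × 8.314 × 1063.15 / 1080 = 951.0 L

951 L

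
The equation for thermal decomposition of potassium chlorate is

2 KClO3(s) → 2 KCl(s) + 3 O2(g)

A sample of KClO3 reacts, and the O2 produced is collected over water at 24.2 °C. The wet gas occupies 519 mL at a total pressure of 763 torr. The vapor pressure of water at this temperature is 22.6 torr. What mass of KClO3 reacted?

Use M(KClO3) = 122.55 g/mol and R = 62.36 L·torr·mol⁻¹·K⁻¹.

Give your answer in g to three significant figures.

P(O2) = 763 − 22.6 = 740.4 torr
n(O2) = PV/RT = (740.4 × 0.5190) / (62.36 × 297.35) = 0.02072 mol
n(KClO3) = (2/3) × 0.02072 = 0.01381 mol
m(KClO3) = 0.01381 × 122.55 = 1.692 g

1.69 g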